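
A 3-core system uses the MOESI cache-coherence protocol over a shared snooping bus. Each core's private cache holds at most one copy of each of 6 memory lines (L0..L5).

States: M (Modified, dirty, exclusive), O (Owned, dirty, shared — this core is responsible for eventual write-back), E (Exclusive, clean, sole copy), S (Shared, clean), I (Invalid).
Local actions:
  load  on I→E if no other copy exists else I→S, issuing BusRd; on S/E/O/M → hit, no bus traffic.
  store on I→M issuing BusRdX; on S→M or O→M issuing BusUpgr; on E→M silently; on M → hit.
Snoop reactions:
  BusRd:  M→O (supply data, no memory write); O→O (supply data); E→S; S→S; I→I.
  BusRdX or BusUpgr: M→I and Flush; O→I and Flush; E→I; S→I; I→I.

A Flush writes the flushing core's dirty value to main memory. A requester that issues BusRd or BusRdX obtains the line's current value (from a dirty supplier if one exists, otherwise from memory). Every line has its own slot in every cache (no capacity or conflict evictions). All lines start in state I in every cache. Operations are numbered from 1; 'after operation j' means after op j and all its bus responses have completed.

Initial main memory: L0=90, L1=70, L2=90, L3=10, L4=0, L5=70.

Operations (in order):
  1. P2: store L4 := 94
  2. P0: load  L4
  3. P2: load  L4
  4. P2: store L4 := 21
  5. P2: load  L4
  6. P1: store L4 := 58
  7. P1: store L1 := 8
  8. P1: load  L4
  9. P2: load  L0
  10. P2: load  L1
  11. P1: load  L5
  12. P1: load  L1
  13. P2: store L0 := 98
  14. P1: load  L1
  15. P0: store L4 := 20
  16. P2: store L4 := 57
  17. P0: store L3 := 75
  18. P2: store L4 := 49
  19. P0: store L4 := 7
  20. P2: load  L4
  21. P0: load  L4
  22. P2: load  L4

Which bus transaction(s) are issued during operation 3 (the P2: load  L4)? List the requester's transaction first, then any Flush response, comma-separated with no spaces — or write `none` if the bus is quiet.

[1] P2: store L4 := 94 | P0:I, P1:I, P2:M(94) | bus: BusRdX
[2] P0: load  L4 | P0:S(94), P1:I, P2:O(94) | bus: BusRd
[3] P2: load  L4 | P0:S(94), P1:I, P2:O(94) | bus: none
[4] P2: store L4 := 21 | P0:I, P1:I, P2:M(21) | bus: BusUpgr
[5] P2: load  L4 | P0:I, P1:I, P2:M(21) | bus: none
[6] P1: store L4 := 58 | P0:I, P1:M(58), P2:I | bus: BusRdX,Flush
[7] P1: store L1 := 8 | P0:I, P1:M(8), P2:I | bus: BusRdX
[8] P1: load  L4 | P0:I, P1:M(58), P2:I | bus: none
[9] P2: load  L0 | P0:I, P1:I, P2:E(90) | bus: BusRd
[10] P2: load  L1 | P0:I, P1:O(8), P2:S(8) | bus: BusRd
[11] P1: load  L5 | P0:I, P1:E(70), P2:I | bus: BusRd
[12] P1: load  L1 | P0:I, P1:O(8), P2:S(8) | bus: none
[13] P2: store L0 := 98 | P0:I, P1:I, P2:M(98) | bus: none
[14] P1: load  L1 | P0:I, P1:O(8), P2:S(8) | bus: none
[15] P0: store L4 := 20 | P0:M(20), P1:I, P2:I | bus: BusRdX,Flush
[16] P2: store L4 := 57 | P0:I, P1:I, P2:M(57) | bus: BusRdX,Flush
[17] P0: store L3 := 75 | P0:M(75), P1:I, P2:I | bus: BusRdX
[18] P2: store L4 := 49 | P0:I, P1:I, P2:M(49) | bus: none
[19] P0: store L4 := 7 | P0:M(7), P1:I, P2:I | bus: BusRdX,Flush
[20] P2: load  L4 | P0:O(7), P1:I, P2:S(7) | bus: BusRd
[21] P0: load  L4 | P0:O(7), P1:I, P2:S(7) | bus: none
[22] P2: load  L4 | P0:O(7), P1:I, P2:S(7) | bus: none

bus = none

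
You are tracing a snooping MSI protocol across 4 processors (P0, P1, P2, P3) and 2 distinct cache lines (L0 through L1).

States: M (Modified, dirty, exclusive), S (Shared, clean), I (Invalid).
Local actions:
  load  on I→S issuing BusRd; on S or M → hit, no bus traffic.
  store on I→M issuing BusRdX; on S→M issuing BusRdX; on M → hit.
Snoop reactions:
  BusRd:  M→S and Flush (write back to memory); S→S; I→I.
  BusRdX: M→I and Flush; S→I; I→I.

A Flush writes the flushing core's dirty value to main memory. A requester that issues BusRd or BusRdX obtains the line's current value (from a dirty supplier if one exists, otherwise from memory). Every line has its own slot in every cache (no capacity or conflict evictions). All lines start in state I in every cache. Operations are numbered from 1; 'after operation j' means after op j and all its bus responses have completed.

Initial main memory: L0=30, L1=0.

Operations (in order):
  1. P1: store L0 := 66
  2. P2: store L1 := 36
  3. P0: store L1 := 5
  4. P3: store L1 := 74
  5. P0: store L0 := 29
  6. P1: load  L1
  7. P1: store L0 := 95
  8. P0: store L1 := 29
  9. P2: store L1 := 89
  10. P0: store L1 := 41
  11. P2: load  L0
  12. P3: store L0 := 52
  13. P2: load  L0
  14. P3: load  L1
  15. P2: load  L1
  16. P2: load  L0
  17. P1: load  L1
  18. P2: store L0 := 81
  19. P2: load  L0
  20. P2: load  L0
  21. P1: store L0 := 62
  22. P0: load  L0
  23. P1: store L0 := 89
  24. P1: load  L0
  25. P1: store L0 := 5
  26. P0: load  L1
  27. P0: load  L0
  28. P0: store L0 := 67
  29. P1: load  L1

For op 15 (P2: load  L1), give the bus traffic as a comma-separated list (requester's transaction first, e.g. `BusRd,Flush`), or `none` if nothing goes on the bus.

bus = BusRd

1. P1: store L0 := 66  bus=[BusRdX]  L0: P0=I P1=M P2=I P3=I  mem[L0]=30
2. P2: store L1 := 36  bus=[BusRdX]  L1: P0=I P1=I P2=M P3=I  mem[L1]=0
3. P0: store L1 := 5  bus=[BusRdX,Flush]  L1: P0=M P1=I P2=I P3=I  mem[L1]=36
4. P3: store L1 := 74  bus=[BusRdX,Flush]  L1: P0=I P1=I P2=I P3=M  mem[L1]=5
5. P0: store L0 := 29  bus=[BusRdX,Flush]  L0: P0=M P1=I P2=I P3=I  mem[L0]=66
6. P1: load  L1  bus=[BusRd,Flush]  L1: P0=I P1=S P2=I P3=S  mem[L1]=74
7. P1: store L0 := 95  bus=[BusRdX,Flush]  L0: P0=I P1=M P2=I P3=I  mem[L0]=29
8. P0: store L1 := 29  bus=[BusRdX]  L1: P0=M P1=I P2=I P3=I  mem[L1]=74
9. P2: store L1 := 89  bus=[BusRdX,Flush]  L1: P0=I P1=I P2=M P3=I  mem[L1]=29
10. P0: store L1 := 41  bus=[BusRdX,Flush]  L1: P0=M P1=I P2=I P3=I  mem[L1]=89
11. P2: load  L0  bus=[BusRd,Flush]  L0: P0=I P1=S P2=S P3=I  mem[L0]=95
12. P3: store L0 := 52  bus=[BusRdX]  L0: P0=I P1=I P2=I P3=M  mem[L0]=95
13. P2: load  L0  bus=[BusRd,Flush]  L0: P0=I P1=I P2=S P3=S  mem[L0]=52
14. P3: load  L1  bus=[BusRd,Flush]  L1: P0=S P1=I P2=I P3=S  mem[L1]=41
15. P2: load  L1  bus=[BusRd]  L1: P0=S P1=I P2=S P3=S  mem[L1]=41
16. P2: load  L0  bus=[-]  L0: P0=I P1=I P2=S P3=S  mem[L0]=52
17. P1: load  L1  bus=[BusRd]  L1: P0=S P1=S P2=S P3=S  mem[L1]=41
18. P2: store L0 := 81  bus=[BusRdX]  L0: P0=I P1=I P2=M P3=I  mem[L0]=52
19. P2: load  L0  bus=[-]  L0: P0=I P1=I P2=M P3=I  mem[L0]=52
20. P2: load  L0  bus=[-]  L0: P0=I P1=I P2=M P3=I  mem[L0]=52
21. P1: store L0 := 62  bus=[BusRdX,Flush]  L0: P0=I P1=M P2=I P3=I  mem[L0]=81
22. P0: load  L0  bus=[BusRd,Flush]  L0: P0=S P1=S P2=I P3=I  mem[L0]=62
23. P1: store L0 := 89  bus=[BusRdX]  L0: P0=I P1=M P2=I P3=I  mem[L0]=62
24. P1: load  L0  bus=[-]  L0: P0=I P1=M P2=I P3=I  mem[L0]=62
25. P1: store L0 := 5  bus=[-]  L0: P0=I P1=M P2=I P3=I  mem[L0]=62
26. P0: load  L1  bus=[-]  L1: P0=S P1=S P2=S P3=S  mem[L1]=41
27. P0: load  L0  bus=[BusRd,Flush]  L0: P0=S P1=S P2=I P3=I  mem[L0]=5
28. P0: store L0 := 67  bus=[BusRdX]  L0: P0=M P1=I P2=I P3=I  mem[L0]=5
29. P1: load  L1  bus=[-]  L1: P0=S P1=S P2=S P3=S  mem[L1]=41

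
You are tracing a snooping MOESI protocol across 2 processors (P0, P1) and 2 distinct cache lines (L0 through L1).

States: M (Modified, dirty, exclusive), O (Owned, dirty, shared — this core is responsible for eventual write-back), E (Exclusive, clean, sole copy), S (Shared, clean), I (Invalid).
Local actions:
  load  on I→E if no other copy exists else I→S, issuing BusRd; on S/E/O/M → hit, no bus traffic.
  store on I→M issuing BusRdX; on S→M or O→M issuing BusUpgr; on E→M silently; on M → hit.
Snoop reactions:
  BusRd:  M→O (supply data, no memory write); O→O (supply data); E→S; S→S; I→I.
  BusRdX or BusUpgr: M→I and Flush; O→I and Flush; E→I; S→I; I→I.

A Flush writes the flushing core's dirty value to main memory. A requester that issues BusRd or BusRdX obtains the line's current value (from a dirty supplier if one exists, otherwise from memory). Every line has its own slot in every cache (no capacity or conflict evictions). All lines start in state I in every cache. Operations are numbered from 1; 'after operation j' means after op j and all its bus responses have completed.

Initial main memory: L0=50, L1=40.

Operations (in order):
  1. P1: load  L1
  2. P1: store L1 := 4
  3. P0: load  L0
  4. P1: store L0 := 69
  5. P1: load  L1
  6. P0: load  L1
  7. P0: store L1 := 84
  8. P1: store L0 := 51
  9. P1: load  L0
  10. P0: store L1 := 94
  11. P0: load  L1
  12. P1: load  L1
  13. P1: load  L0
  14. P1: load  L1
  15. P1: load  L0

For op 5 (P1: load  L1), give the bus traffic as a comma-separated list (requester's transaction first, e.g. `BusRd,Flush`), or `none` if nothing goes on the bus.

step 1: P1: load  L1  ⟶  IE  (L1)  txn=BusRd  M[L1]=40
step 2: P1: store L1 := 4  ⟶  IM  (L1)  txn=∅  M[L1]=40
step 3: P0: load  L0  ⟶  EI  (L0)  txn=BusRd  M[L0]=50
step 4: P1: store L0 := 69  ⟶  IM  (L0)  txn=BusRdX  M[L0]=50
step 5: P1: load  L1  ⟶  IM  (L1)  txn=∅  M[L1]=40
step 6: P0: load  L1  ⟶  SO  (L1)  txn=BusRd  M[L1]=40
step 7: P0: store L1 := 84  ⟶  MI  (L1)  txn=BusUpgr+Flush  M[L1]=4
step 8: P1: store L0 := 51  ⟶  IM  (L0)  txn=∅  M[L0]=50
step 9: P1: load  L0  ⟶  IM  (L0)  txn=∅  M[L0]=50
step 10: P0: store L1 := 94  ⟶  MI  (L1)  txn=∅  M[L1]=4
step 11: P0: load  L1  ⟶  MI  (L1)  txn=∅  M[L1]=4
step 12: P1: load  L1  ⟶  OS  (L1)  txn=BusRd  M[L1]=4
step 13: P1: load  L0  ⟶  IM  (L0)  txn=∅  M[L0]=50
step 14: P1: load  L1  ⟶  OS  (L1)  txn=∅  M[L1]=4
step 15: P1: load  L0  ⟶  IM  (L0)  txn=∅  M[L0]=50

bus = none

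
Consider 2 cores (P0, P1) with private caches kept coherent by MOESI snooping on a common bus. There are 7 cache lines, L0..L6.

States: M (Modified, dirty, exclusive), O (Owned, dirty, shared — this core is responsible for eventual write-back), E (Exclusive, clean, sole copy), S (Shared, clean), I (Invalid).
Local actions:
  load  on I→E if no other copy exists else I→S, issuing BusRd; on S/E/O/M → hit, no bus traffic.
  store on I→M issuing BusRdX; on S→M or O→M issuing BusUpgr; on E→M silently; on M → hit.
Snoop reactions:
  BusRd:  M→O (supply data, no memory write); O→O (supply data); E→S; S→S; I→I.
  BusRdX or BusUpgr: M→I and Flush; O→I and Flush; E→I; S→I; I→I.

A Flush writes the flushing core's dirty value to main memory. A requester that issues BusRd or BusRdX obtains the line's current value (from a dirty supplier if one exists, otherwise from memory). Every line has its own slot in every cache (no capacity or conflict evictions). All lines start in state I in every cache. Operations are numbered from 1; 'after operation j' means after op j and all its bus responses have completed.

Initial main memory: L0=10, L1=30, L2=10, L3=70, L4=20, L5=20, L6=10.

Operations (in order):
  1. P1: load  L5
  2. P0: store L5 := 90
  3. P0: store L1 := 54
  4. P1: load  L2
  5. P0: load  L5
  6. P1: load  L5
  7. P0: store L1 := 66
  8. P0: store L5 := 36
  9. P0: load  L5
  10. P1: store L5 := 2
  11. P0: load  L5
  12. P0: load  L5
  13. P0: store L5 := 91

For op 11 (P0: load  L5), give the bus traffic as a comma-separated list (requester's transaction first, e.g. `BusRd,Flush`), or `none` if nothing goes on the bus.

bus = BusRd

  op1 P1: load  L5 → I/E on L5; bus BusRd; mem=20
  op2 P0: store L5 := 90 → M/I on L5; bus BusRdX; mem=20
  op3 P0: store L1 := 54 → M/I on L1; bus BusRdX; mem=30
  op4 P1: load  L2 → I/E on L2; bus BusRd; mem=10
  op5 P0: load  L5 → M/I on L5; bus (none); mem=20
  op6 P1: load  L5 → O/S on L5; bus BusRd; mem=20
  op7 P0: store L1 := 66 → M/I on L1; bus (none); mem=30
  op8 P0: store L5 := 36 → M/I on L5; bus BusUpgr; mem=20
  op9 P0: load  L5 → M/I on L5; bus (none); mem=20
  op10 P1: store L5 := 2 → I/M on L5; bus BusRdX Flush; mem=36
  op11 P0: load  L5 → S/O on L5; bus BusRd; mem=36
  op12 P0: load  L5 → S/O on L5; bus (none); mem=36
  op13 P0: store L5 := 91 → M/I on L5; bus BusUpgr Flush; mem=2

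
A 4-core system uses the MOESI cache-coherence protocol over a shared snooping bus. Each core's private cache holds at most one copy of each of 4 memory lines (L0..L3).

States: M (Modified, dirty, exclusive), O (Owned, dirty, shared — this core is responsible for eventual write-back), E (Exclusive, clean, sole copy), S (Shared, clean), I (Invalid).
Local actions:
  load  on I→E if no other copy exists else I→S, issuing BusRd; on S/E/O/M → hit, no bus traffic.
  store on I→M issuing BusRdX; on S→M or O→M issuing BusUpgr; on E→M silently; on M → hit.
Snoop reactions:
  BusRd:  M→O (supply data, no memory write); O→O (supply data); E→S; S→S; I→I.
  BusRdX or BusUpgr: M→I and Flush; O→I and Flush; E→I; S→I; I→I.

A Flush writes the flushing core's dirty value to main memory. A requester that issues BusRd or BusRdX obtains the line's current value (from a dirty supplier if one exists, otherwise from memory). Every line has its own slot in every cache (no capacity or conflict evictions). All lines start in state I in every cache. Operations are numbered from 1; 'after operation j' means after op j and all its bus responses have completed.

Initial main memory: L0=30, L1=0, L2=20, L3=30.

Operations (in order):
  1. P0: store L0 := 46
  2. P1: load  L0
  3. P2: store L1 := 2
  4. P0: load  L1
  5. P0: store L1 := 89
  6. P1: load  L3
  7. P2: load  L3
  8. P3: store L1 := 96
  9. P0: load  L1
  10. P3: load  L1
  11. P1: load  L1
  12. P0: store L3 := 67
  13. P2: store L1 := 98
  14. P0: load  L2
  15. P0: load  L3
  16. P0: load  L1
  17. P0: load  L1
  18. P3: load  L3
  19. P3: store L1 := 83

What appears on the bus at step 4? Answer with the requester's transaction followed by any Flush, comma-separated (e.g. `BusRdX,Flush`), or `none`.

bus = BusRd

1. P0: store L0 := 46  bus=[BusRdX]  L0: P0=M P1=I P2=I P3=I  mem[L0]=30
2. P1: load  L0  bus=[BusRd]  L0: P0=O P1=S P2=I P3=I  mem[L0]=30
3. P2: store L1 := 2  bus=[BusRdX]  L1: P0=I P1=I P2=M P3=I  mem[L1]=0
4. P0: load  L1  bus=[BusRd]  L1: P0=S P1=I P2=O P3=I  mem[L1]=0
5. P0: store L1 := 89  bus=[BusUpgr,Flush]  L1: P0=M P1=I P2=I P3=I  mem[L1]=2
6. P1: load  L3  bus=[BusRd]  L3: P0=I P1=E P2=I P3=I  mem[L3]=30
7. P2: load  L3  bus=[BusRd]  L3: P0=I P1=S P2=S P3=I  mem[L3]=30
8. P3: store L1 := 96  bus=[BusRdX,Flush]  L1: P0=I P1=I P2=I P3=M  mem[L1]=89
9. P0: load  L1  bus=[BusRd]  L1: P0=S P1=I P2=I P3=O  mem[L1]=89
10. P3: load  L1  bus=[-]  L1: P0=S P1=I P2=I P3=O  mem[L1]=89
11. P1: load  L1  bus=[BusRd]  L1: P0=S P1=S P2=I P3=O  mem[L1]=89
12. P0: store L3 := 67  bus=[BusRdX]  L3: P0=M P1=I P2=I P3=I  mem[L3]=30
13. P2: store L1 := 98  bus=[BusRdX,Flush]  L1: P0=I P1=I P2=M P3=I  mem[L1]=96
14. P0: load  L2  bus=[BusRd]  L2: P0=E P1=I P2=I P3=I  mem[L2]=20
15. P0: load  L3  bus=[-]  L3: P0=M P1=I P2=I P3=I  mem[L3]=30
16. P0: load  L1  bus=[BusRd]  L1: P0=S P1=I P2=O P3=I  mem[L1]=96
17. P0: load  L1  bus=[-]  L1: P0=S P1=I P2=O P3=I  mem[L1]=96
18. P3: load  L3  bus=[BusRd]  L3: P0=O P1=I P2=I P3=S  mem[L3]=30
19. P3: store L1 := 83  bus=[BusRdX,Flush]  L1: P0=I P1=I P2=I P3=M  mem[L1]=98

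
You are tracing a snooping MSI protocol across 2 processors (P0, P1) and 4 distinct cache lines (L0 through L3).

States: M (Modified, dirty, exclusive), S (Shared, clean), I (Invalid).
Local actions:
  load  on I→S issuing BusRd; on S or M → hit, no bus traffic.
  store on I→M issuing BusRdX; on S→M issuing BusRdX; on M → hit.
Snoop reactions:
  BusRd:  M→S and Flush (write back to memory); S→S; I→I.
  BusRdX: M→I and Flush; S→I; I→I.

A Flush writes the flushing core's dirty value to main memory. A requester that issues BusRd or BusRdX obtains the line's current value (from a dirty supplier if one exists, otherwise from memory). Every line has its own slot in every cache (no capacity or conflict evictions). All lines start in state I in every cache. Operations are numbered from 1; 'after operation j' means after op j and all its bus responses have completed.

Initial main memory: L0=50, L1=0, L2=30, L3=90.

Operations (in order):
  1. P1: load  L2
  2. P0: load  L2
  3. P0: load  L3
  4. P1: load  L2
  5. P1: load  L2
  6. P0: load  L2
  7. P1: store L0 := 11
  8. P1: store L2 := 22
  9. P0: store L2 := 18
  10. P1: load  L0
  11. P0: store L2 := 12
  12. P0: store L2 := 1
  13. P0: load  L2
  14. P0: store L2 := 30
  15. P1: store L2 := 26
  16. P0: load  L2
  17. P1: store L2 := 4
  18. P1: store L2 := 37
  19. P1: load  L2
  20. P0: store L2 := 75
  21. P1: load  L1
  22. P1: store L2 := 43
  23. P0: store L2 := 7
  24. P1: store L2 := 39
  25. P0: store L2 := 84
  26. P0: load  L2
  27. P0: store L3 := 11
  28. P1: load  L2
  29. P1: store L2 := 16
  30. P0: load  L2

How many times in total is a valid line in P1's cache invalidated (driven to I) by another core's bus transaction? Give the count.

invalidations = 4

step 1: P1: load  L2  ⟶  IS  (L2)  txn=BusRd  M[L2]=30
step 2: P0: load  L2  ⟶  SS  (L2)  txn=BusRd  M[L2]=30
step 3: P0: load  L3  ⟶  SI  (L3)  txn=BusRd  M[L3]=90
step 4: P1: load  L2  ⟶  SS  (L2)  txn=∅  M[L2]=30
step 5: P1: load  L2  ⟶  SS  (L2)  txn=∅  M[L2]=30
step 6: P0: load  L2  ⟶  SS  (L2)  txn=∅  M[L2]=30
step 7: P1: store L0 := 11  ⟶  IM  (L0)  txn=BusRdX  M[L0]=50
step 8: P1: store L2 := 22  ⟶  IM  (L2)  txn=BusRdX  M[L2]=30
step 9: P0: store L2 := 18  ⟶  MI  (L2)  txn=BusRdX+Flush  M[L2]=22
step 10: P1: load  L0  ⟶  IM  (L0)  txn=∅  M[L0]=50
step 11: P0: store L2 := 12  ⟶  MI  (L2)  txn=∅  M[L2]=22
step 12: P0: store L2 := 1  ⟶  MI  (L2)  txn=∅  M[L2]=22
step 13: P0: load  L2  ⟶  MI  (L2)  txn=∅  M[L2]=22
step 14: P0: store L2 := 30  ⟶  MI  (L2)  txn=∅  M[L2]=22
step 15: P1: store L2 := 26  ⟶  IM  (L2)  txn=BusRdX+Flush  M[L2]=30
step 16: P0: load  L2  ⟶  SS  (L2)  txn=BusRd+Flush  M[L2]=26
step 17: P1: store L2 := 4  ⟶  IM  (L2)  txn=BusRdX  M[L2]=26
step 18: P1: store L2 := 37  ⟶  IM  (L2)  txn=∅  M[L2]=26
step 19: P1: load  L2  ⟶  IM  (L2)  txn=∅  M[L2]=26
step 20: P0: store L2 := 75  ⟶  MI  (L2)  txn=BusRdX+Flush  M[L2]=37
step 21: P1: load  L1  ⟶  IS  (L1)  txn=BusRd  M[L1]=0
step 22: P1: store L2 := 43  ⟶  IM  (L2)  txn=BusRdX+Flush  M[L2]=75
step 23: P0: store L2 := 7  ⟶  MI  (L2)  txn=BusRdX+Flush  M[L2]=43
step 24: P1: store L2 := 39  ⟶  IM  (L2)  txn=BusRdX+Flush  M[L2]=7
step 25: P0: store L2 := 84  ⟶  MI  (L2)  txn=BusRdX+Flush  M[L2]=39
step 26: P0: load  L2  ⟶  MI  (L2)  txn=∅  M[L2]=39
step 27: P0: store L3 := 11  ⟶  MI  (L3)  txn=BusRdX  M[L3]=90
step 28: P1: load  L2  ⟶  SS  (L2)  txn=BusRd+Flush  M[L2]=84
step 29: P1: store L2 := 16  ⟶  IM  (L2)  txn=BusRdX  M[L2]=84
step 30: P0: load  L2  ⟶  SS  (L2)  txn=BusRd+Flush  M[L2]=16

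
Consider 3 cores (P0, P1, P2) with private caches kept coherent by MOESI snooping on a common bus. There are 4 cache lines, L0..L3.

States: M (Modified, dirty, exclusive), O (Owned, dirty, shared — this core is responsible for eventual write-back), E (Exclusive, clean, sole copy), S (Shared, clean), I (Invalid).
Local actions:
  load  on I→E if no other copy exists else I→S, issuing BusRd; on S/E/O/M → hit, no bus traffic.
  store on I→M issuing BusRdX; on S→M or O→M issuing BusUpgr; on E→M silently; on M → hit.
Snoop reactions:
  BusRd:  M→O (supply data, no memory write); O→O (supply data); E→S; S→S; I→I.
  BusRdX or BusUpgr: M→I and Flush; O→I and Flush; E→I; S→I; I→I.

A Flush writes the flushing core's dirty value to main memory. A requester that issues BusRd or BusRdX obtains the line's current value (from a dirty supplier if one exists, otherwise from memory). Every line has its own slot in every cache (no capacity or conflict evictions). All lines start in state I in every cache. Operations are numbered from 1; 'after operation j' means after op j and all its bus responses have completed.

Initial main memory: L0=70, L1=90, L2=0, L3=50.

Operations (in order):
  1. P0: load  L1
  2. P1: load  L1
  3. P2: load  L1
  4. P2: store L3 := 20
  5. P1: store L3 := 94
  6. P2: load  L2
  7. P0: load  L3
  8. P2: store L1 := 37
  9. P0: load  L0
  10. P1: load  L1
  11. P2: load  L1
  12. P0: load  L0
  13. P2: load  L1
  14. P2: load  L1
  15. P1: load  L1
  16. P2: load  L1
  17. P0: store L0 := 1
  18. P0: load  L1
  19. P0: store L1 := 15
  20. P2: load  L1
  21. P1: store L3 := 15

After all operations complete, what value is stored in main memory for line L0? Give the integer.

memory[L0] = 70

  op1 P0: load  L1 → E/I/I on L1; bus BusRd; mem=90
  op2 P1: load  L1 → S/S/I on L1; bus BusRd; mem=90
  op3 P2: load  L1 → S/S/S on L1; bus BusRd; mem=90
  op4 P2: store L3 := 20 → I/I/M on L3; bus BusRdX; mem=50
  op5 P1: store L3 := 94 → I/M/I on L3; bus BusRdX Flush; mem=20
  op6 P2: load  L2 → I/I/E on L2; bus BusRd; mem=0
  op7 P0: load  L3 → S/O/I on L3; bus BusRd; mem=20
  op8 P2: store L1 := 37 → I/I/M on L1; bus BusUpgr; mem=90
  op9 P0: load  L0 → E/I/I on L0; bus BusRd; mem=70
  op10 P1: load  L1 → I/S/O on L1; bus BusRd; mem=90
  op11 P2: load  L1 → I/S/O on L1; bus (none); mem=90
  op12 P0: load  L0 → E/I/I on L0; bus (none); mem=70
  op13 P2: load  L1 → I/S/O on L1; bus (none); mem=90
  op14 P2: load  L1 → I/S/O on L1; bus (none); mem=90
  op15 P1: load  L1 → I/S/O on L1; bus (none); mem=90
  op16 P2: load  L1 → I/S/O on L1; bus (none); mem=90
  op17 P0: store L0 := 1 → M/I/I on L0; bus (none); mem=70
  op18 P0: load  L1 → S/S/O on L1; bus BusRd; mem=90
  op19 P0: store L1 := 15 → M/I/I on L1; bus BusUpgr Flush; mem=37
  op20 P2: load  L1 → O/I/S on L1; bus BusRd; mem=37
  op21 P1: store L3 := 15 → I/M/I on L3; bus BusUpgr; mem=20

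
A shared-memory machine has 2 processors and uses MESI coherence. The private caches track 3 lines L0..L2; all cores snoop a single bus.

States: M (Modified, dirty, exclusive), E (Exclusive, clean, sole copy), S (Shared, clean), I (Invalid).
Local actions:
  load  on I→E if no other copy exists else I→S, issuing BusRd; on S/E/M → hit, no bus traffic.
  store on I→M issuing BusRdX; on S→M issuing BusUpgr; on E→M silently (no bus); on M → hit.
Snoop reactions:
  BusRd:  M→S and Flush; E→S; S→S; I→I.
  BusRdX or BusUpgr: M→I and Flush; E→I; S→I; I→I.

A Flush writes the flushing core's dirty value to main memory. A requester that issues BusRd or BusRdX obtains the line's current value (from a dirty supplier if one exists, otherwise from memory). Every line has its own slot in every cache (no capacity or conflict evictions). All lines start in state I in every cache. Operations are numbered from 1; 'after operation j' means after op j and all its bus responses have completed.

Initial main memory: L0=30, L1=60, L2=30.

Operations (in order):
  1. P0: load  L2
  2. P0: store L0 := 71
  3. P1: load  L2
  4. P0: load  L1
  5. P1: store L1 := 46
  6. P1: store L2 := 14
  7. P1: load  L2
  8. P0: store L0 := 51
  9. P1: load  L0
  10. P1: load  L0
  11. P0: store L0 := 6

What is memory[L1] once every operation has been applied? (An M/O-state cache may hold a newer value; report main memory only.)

1. P0: load  L2  bus=[BusRd]  L2: P0=E P1=I  mem[L2]=30
2. P0: store L0 := 71  bus=[BusRdX]  L0: P0=M P1=I  mem[L0]=30
3. P1: load  L2  bus=[BusRd]  L2: P0=S P1=S  mem[L2]=30
4. P0: load  L1  bus=[BusRd]  L1: P0=E P1=I  mem[L1]=60
5. P1: store L1 := 46  bus=[BusRdX]  L1: P0=I P1=M  mem[L1]=60
6. P1: store L2 := 14  bus=[BusUpgr]  L2: P0=I P1=M  mem[L2]=30
7. P1: load  L2  bus=[-]  L2: P0=I P1=M  mem[L2]=30
8. P0: store L0 := 51  bus=[-]  L0: P0=M P1=I  mem[L0]=30
9. P1: load  L0  bus=[BusRd,Flush]  L0: P0=S P1=S  mem[L0]=51
10. P1: load  L0  bus=[-]  L0: P0=S P1=S  mem[L0]=51
11. P0: store L0 := 6  bus=[BusUpgr]  L0: P0=M P1=I  mem[L0]=51

memory[L1] = 60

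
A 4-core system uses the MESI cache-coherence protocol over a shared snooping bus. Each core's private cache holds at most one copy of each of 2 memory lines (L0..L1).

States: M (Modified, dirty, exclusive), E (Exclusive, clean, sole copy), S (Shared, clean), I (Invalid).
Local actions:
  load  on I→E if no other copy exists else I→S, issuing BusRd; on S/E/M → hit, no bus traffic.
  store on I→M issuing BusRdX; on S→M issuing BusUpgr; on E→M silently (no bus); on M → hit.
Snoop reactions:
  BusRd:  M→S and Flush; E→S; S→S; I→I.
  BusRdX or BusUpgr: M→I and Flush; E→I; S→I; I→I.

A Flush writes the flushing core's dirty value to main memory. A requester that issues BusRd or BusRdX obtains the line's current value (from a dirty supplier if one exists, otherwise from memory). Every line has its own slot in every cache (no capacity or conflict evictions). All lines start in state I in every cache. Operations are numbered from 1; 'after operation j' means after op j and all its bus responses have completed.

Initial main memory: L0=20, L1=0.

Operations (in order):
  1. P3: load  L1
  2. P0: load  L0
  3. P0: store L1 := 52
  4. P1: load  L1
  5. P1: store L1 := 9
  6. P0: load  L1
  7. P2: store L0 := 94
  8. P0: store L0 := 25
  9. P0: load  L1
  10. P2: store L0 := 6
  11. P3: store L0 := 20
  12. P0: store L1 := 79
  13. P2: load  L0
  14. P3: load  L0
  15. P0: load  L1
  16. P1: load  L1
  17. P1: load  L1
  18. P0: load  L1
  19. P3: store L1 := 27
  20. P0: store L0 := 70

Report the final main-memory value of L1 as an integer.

step 1: P3: load  L1  ⟶  IIIE  (L1)  txn=BusRd  M[L1]=0
step 2: P0: load  L0  ⟶  EIII  (L0)  txn=BusRd  M[L0]=20
step 3: P0: store L1 := 52  ⟶  MIII  (L1)  txn=BusRdX  M[L1]=0
step 4: P1: load  L1  ⟶  SSII  (L1)  txn=BusRd+Flush  M[L1]=52
step 5: P1: store L1 := 9  ⟶  IMII  (L1)  txn=BusUpgr  M[L1]=52
step 6: P0: load  L1  ⟶  SSII  (L1)  txn=BusRd+Flush  M[L1]=9
step 7: P2: store L0 := 94  ⟶  IIMI  (L0)  txn=BusRdX  M[L0]=20
step 8: P0: store L0 := 25  ⟶  MIII  (L0)  txn=BusRdX+Flush  M[L0]=94
step 9: P0: load  L1  ⟶  SSII  (L1)  txn=∅  M[L1]=9
step 10: P2: store L0 := 6  ⟶  IIMI  (L0)  txn=BusRdX+Flush  M[L0]=25
step 11: P3: store L0 := 20  ⟶  IIIM  (L0)  txn=BusRdX+Flush  M[L0]=6
step 12: P0: store L1 := 79  ⟶  MIII  (L1)  txn=BusUpgr  M[L1]=9
step 13: P2: load  L0  ⟶  IISS  (L0)  txn=BusRd+Flush  M[L0]=20
step 14: P3: load  L0  ⟶  IISS  (L0)  txn=∅  M[L0]=20
step 15: P0: load  L1  ⟶  MIII  (L1)  txn=∅  M[L1]=9
step 16: P1: load  L1  ⟶  SSII  (L1)  txn=BusRd+Flush  M[L1]=79
step 17: P1: load  L1  ⟶  SSII  (L1)  txn=∅  M[L1]=79
step 18: P0: load  L1  ⟶  SSII  (L1)  txn=∅  M[L1]=79
step 19: P3: store L1 := 27  ⟶  IIIM  (L1)  txn=BusRdX  M[L1]=79
step 20: P0: store L0 := 70  ⟶  MIII  (L0)  txn=BusRdX  M[L0]=20

memory[L1] = 79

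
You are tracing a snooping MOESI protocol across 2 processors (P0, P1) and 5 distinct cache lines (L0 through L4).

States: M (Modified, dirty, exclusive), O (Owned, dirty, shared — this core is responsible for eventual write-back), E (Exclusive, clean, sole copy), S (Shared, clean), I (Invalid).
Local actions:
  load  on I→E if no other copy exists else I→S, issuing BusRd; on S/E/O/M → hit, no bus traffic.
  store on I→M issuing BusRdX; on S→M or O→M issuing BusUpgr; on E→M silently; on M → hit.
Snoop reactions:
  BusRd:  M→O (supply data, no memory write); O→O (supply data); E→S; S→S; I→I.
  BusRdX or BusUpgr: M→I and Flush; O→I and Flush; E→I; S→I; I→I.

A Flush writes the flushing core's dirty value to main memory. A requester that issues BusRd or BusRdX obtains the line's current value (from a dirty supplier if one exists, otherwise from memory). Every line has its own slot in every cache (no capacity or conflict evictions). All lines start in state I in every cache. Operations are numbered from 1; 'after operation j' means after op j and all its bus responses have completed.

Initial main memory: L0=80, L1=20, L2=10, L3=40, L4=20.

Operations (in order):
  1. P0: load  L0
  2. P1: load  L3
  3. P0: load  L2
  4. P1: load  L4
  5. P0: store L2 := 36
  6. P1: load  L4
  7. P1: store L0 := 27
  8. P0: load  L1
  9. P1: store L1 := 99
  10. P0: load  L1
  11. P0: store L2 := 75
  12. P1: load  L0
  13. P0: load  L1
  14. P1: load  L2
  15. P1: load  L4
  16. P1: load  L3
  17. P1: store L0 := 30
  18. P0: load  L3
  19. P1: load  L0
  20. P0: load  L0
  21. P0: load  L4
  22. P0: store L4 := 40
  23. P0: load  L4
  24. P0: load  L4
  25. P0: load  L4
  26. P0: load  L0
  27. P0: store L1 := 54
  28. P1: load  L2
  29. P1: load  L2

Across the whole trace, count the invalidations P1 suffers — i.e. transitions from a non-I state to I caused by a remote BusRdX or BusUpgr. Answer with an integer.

invalidations = 2

[1] P0: load  L0 | P0:E(80), P1:I | bus: BusRd
[2] P1: load  L3 | P0:I, P1:E(40) | bus: BusRd
[3] P0: load  L2 | P0:E(10), P1:I | bus: BusRd
[4] P1: load  L4 | P0:I, P1:E(20) | bus: BusRd
[5] P0: store L2 := 36 | P0:M(36), P1:I | bus: none
[6] P1: load  L4 | P0:I, P1:E(20) | bus: none
[7] P1: store L0 := 27 | P0:I, P1:M(27) | bus: BusRdX
[8] P0: load  L1 | P0:E(20), P1:I | bus: BusRd
[9] P1: store L1 := 99 | P0:I, P1:M(99) | bus: BusRdX
[10] P0: load  L1 | P0:S(99), P1:O(99) | bus: BusRd
[11] P0: store L2 := 75 | P0:M(75), P1:I | bus: none
[12] P1: load  L0 | P0:I, P1:M(27) | bus: none
[13] P0: load  L1 | P0:S(99), P1:O(99) | bus: none
[14] P1: load  L2 | P0:O(75), P1:S(75) | bus: BusRd
[15] P1: load  L4 | P0:I, P1:E(20) | bus: none
[16] P1: load  L3 | P0:I, P1:E(40) | bus: none
[17] P1: store L0 := 30 | P0:I, P1:M(30) | bus: none
[18] P0: load  L3 | P0:S(40), P1:S(40) | bus: BusRd
[19] P1: load  L0 | P0:I, P1:M(30) | bus: none
[20] P0: load  L0 | P0:S(30), P1:O(30) | bus: BusRd
[21] P0: load  L4 | P0:S(20), P1:S(20) | bus: BusRd
[22] P0: store L4 := 40 | P0:M(40), P1:I | bus: BusUpgr
[23] P0: load  L4 | P0:M(40), P1:I | bus: none
[24] P0: load  L4 | P0:M(40), P1:I | bus: none
[25] P0: load  L4 | P0:M(40), P1:I | bus: none
[26] P0: load  L0 | P0:S(30), P1:O(30) | bus: none
[27] P0: store L1 := 54 | P0:M(54), P1:I | bus: BusUpgr,Flush
[28] P1: load  L2 | P0:O(75), P1:S(75) | bus: none
[29] P1: load  L2 | P0:O(75), P1:S(75) | bus: none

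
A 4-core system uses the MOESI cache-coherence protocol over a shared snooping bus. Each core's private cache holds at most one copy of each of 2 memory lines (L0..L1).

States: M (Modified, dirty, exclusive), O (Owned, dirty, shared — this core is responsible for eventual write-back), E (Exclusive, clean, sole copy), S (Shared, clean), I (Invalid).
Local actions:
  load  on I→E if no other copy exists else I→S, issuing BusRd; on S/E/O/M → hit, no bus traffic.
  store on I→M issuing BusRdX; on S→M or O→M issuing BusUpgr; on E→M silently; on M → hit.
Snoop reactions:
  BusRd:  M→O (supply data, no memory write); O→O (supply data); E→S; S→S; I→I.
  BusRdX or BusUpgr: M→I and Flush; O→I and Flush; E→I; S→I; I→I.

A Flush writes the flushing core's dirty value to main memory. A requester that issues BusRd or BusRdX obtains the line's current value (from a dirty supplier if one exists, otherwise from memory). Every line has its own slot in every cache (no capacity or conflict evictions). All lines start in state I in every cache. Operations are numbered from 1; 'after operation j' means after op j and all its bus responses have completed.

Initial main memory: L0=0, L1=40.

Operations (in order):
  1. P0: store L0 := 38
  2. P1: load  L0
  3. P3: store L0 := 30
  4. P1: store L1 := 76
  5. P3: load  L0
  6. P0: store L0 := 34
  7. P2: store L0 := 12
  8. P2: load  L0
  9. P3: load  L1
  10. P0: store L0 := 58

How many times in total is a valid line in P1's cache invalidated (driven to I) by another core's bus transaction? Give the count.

step 1: P0: store L0 := 38  ⟶  MIII  (L0)  txn=BusRdX  M[L0]=0
step 2: P1: load  L0  ⟶  OSII  (L0)  txn=BusRd  M[L0]=0
step 3: P3: store L0 := 30  ⟶  IIIM  (L0)  txn=BusRdX+Flush  M[L0]=38
step 4: P1: store L1 := 76  ⟶  IMII  (L1)  txn=BusRdX  M[L1]=40
step 5: P3: load  L0  ⟶  IIIM  (L0)  txn=∅  M[L0]=38
step 6: P0: store L0 := 34  ⟶  MIII  (L0)  txn=BusRdX+Flush  M[L0]=30
step 7: P2: store L0 := 12  ⟶  IIMI  (L0)  txn=BusRdX+Flush  M[L0]=34
step 8: P2: load  L0  ⟶  IIMI  (L0)  txn=∅  M[L0]=34
step 9: P3: load  L1  ⟶  IOIS  (L1)  txn=BusRd  M[L1]=40
step 10: P0: store L0 := 58  ⟶  MIII  (L0)  txn=BusRdX+Flush  M[L0]=12

invalidations = 1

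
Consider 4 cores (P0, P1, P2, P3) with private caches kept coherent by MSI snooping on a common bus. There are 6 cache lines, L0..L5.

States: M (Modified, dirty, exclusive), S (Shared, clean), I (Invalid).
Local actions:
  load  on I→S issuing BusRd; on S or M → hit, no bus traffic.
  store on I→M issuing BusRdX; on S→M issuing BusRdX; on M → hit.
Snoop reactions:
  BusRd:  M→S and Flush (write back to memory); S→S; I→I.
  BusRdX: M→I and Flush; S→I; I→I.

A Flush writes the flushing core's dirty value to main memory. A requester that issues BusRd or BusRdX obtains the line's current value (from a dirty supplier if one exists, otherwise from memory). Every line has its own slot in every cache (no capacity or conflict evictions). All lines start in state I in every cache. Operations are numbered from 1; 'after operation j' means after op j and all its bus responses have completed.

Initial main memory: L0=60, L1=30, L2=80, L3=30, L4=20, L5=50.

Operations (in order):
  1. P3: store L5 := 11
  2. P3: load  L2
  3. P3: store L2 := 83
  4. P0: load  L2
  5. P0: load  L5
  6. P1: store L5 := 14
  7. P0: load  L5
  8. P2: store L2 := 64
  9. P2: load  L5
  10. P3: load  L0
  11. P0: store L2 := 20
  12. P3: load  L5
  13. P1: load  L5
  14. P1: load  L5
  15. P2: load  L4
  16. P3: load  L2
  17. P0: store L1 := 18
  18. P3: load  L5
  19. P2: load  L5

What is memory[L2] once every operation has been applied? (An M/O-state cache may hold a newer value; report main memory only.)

memory[L2] = 20

step 1: P3: store L5 := 11  ⟶  IIIM  (L5)  txn=BusRdX  M[L5]=50
step 2: P3: load  L2  ⟶  IIIS  (L2)  txn=BusRd  M[L2]=80
step 3: P3: store L2 := 83  ⟶  IIIM  (L2)  txn=BusRdX  M[L2]=80
step 4: P0: load  L2  ⟶  SIIS  (L2)  txn=BusRd+Flush  M[L2]=83
step 5: P0: load  L5  ⟶  SIIS  (L5)  txn=BusRd+Flush  M[L5]=11
step 6: P1: store L5 := 14  ⟶  IMII  (L5)  txn=BusRdX  M[L5]=11
step 7: P0: load  L5  ⟶  SSII  (L5)  txn=BusRd+Flush  M[L5]=14
step 8: P2: store L2 := 64  ⟶  IIMI  (L2)  txn=BusRdX  M[L2]=83
step 9: P2: load  L5  ⟶  SSSI  (L5)  txn=BusRd  M[L5]=14
step 10: P3: load  L0  ⟶  IIIS  (L0)  txn=BusRd  M[L0]=60
step 11: P0: store L2 := 20  ⟶  MIII  (L2)  txn=BusRdX+Flush  M[L2]=64
step 12: P3: load  L5  ⟶  SSSS  (L5)  txn=BusRd  M[L5]=14
step 13: P1: load  L5  ⟶  SSSS  (L5)  txn=∅  M[L5]=14
step 14: P1: load  L5  ⟶  SSSS  (L5)  txn=∅  M[L5]=14
step 15: P2: load  L4  ⟶  IISI  (L4)  txn=BusRd  M[L4]=20
step 16: P3: load  L2  ⟶  SIIS  (L2)  txn=BusRd+Flush  M[L2]=20
step 17: P0: store L1 := 18  ⟶  MIII  (L1)  txn=BusRdX  M[L1]=30
step 18: P3: load  L5  ⟶  SSSS  (L5)  txn=∅  M[L5]=14
step 19: P2: load  L5  ⟶  SSSS  (L5)  txn=∅  M[L5]=14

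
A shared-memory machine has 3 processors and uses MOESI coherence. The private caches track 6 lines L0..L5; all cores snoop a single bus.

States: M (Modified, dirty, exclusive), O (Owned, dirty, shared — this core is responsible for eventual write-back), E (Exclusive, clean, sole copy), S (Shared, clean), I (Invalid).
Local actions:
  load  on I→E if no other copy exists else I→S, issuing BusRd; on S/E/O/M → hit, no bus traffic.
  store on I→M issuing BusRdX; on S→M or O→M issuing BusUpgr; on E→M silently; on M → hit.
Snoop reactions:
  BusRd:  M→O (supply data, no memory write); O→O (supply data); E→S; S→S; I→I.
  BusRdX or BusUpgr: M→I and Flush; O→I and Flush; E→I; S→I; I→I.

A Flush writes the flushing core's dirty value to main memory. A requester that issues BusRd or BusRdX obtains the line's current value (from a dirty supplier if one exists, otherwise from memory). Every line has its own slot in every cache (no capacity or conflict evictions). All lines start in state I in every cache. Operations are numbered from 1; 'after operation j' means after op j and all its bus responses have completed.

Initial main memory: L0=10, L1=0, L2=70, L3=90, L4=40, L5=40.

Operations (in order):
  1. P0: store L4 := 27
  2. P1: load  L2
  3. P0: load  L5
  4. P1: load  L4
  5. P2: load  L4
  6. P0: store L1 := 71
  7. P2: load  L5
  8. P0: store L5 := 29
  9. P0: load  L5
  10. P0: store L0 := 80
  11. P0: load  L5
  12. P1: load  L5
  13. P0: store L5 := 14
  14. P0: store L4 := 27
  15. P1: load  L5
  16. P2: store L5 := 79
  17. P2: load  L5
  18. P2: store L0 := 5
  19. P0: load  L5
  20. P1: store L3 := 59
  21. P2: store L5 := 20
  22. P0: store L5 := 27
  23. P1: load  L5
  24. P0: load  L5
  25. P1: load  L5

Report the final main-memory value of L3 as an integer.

memory[L3] = 90

1. P0: store L4 := 27  bus=[BusRdX]  L4: P0=M P1=I P2=I  mem[L4]=40
2. P1: load  L2  bus=[BusRd]  L2: P0=I P1=E P2=I  mem[L2]=70
3. P0: load  L5  bus=[BusRd]  L5: P0=E P1=I P2=I  mem[L5]=40
4. P1: load  L4  bus=[BusRd]  L4: P0=O P1=S P2=I  mem[L4]=40
5. P2: load  L4  bus=[BusRd]  L4: P0=O P1=S P2=S  mem[L4]=40
6. P0: store L1 := 71  bus=[BusRdX]  L1: P0=M P1=I P2=I  mem[L1]=0
7. P2: load  L5  bus=[BusRd]  L5: P0=S P1=I P2=S  mem[L5]=40
8. P0: store L5 := 29  bus=[BusUpgr]  L5: P0=M P1=I P2=I  mem[L5]=40
9. P0: load  L5  bus=[-]  L5: P0=M P1=I P2=I  mem[L5]=40
10. P0: store L0 := 80  bus=[BusRdX]  L0: P0=M P1=I P2=I  mem[L0]=10
11. P0: load  L5  bus=[-]  L5: P0=M P1=I P2=I  mem[L5]=40
12. P1: load  L5  bus=[BusRd]  L5: P0=O P1=S P2=I  mem[L5]=40
13. P0: store L5 := 14  bus=[BusUpgr]  L5: P0=M P1=I P2=I  mem[L5]=40
14. P0: store L4 := 27  bus=[BusUpgr]  L4: P0=M P1=I P2=I  mem[L4]=40
15. P1: load  L5  bus=[BusRd]  L5: P0=O P1=S P2=I  mem[L5]=40
16. P2: store L5 := 79  bus=[BusRdX,Flush]  L5: P0=I P1=I P2=M  mem[L5]=14
17. P2: load  L5  bus=[-]  L5: P0=I P1=I P2=M  mem[L5]=14
18. P2: store L0 := 5  bus=[BusRdX,Flush]  L0: P0=I P1=I P2=M  mem[L0]=80
19. P0: load  L5  bus=[BusRd]  L5: P0=S P1=I P2=O  mem[L5]=14
20. P1: store L3 := 59  bus=[BusRdX]  L3: P0=I P1=M P2=I  mem[L3]=90
21. P2: store L5 := 20  bus=[BusUpgr]  L5: P0=I P1=I P2=M  mem[L5]=14
22. P0: store L5 := 27  bus=[BusRdX,Flush]  L5: P0=M P1=I P2=I  mem[L5]=20
23. P1: load  L5  bus=[BusRd]  L5: P0=O P1=S P2=I  mem[L5]=20
24. P0: load  L5  bus=[-]  L5: P0=O P1=S P2=I  mem[L5]=20
25. P1: load  L5  bus=[-]  L5: P0=O P1=S P2=I  mem[L5]=20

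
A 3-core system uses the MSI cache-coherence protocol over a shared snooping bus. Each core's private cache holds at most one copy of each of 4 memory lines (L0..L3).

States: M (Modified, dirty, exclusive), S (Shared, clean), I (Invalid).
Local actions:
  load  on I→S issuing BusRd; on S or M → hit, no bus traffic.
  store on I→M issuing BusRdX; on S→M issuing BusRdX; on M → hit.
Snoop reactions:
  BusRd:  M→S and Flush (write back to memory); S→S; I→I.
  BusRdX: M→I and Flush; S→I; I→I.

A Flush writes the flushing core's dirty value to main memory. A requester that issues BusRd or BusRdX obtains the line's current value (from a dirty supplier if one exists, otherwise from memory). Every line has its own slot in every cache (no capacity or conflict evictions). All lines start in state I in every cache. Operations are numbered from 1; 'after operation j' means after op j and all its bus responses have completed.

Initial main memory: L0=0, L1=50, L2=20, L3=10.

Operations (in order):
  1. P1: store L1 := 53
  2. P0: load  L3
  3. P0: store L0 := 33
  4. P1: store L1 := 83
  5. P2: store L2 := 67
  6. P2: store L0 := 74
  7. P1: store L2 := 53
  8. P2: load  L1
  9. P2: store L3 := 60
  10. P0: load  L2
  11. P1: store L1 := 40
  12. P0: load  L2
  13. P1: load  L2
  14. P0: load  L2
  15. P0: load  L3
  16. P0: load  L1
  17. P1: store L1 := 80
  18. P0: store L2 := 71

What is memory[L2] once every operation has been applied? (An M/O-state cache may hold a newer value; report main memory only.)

memory[L2] = 53

  op1 P1: store L1 := 53 → I/M/I on L1; bus BusRdX; mem=50
  op2 P0: load  L3 → S/I/I on L3; bus BusRd; mem=10
  op3 P0: store L0 := 33 → M/I/I on L0; bus BusRdX; mem=0
  op4 P1: store L1 := 83 → I/M/I on L1; bus (none); mem=50
  op5 P2: store L2 := 67 → I/I/M on L2; bus BusRdX; mem=20
  op6 P2: store L0 := 74 → I/I/M on L0; bus BusRdX Flush; mem=33
  op7 P1: store L2 := 53 → I/M/I on L2; bus BusRdX Flush; mem=67
  op8 P2: load  L1 → I/S/S on L1; bus BusRd Flush; mem=83
  op9 P2: store L3 := 60 → I/I/M on L3; bus BusRdX; mem=10
  op10 P0: load  L2 → S/S/I on L2; bus BusRd Flush; mem=53
  op11 P1: store L1 := 40 → I/M/I on L1; bus BusRdX; mem=83
  op12 P0: load  L2 → S/S/I on L2; bus (none); mem=53
  op13 P1: load  L2 → S/S/I on L2; bus (none); mem=53
  op14 P0: load  L2 → S/S/I on L2; bus (none); mem=53
  op15 P0: load  L3 → S/I/S on L3; bus BusRd Flush; mem=60
  op16 P0: load  L1 → S/S/I on L1; bus BusRd Flush; mem=40
  op17 P1: store L1 := 80 → I/M/I on L1; bus BusRdX; mem=40
  op18 P0: store L2 := 71 → M/I/I on L2; bus BusRdX; mem=53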